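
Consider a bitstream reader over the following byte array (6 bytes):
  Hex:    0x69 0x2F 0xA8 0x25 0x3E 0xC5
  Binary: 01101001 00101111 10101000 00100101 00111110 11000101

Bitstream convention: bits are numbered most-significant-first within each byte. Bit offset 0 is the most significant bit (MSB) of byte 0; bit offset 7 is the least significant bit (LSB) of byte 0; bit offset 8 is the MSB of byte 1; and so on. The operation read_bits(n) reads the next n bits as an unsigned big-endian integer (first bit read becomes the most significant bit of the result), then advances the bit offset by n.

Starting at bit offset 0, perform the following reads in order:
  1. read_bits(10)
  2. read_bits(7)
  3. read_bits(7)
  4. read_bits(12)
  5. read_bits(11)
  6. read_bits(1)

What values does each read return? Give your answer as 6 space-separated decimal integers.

Read 1: bits[0:10] width=10 -> value=420 (bin 0110100100); offset now 10 = byte 1 bit 2; 38 bits remain
Read 2: bits[10:17] width=7 -> value=95 (bin 1011111); offset now 17 = byte 2 bit 1; 31 bits remain
Read 3: bits[17:24] width=7 -> value=40 (bin 0101000); offset now 24 = byte 3 bit 0; 24 bits remain
Read 4: bits[24:36] width=12 -> value=595 (bin 001001010011); offset now 36 = byte 4 bit 4; 12 bits remain
Read 5: bits[36:47] width=11 -> value=1890 (bin 11101100010); offset now 47 = byte 5 bit 7; 1 bits remain
Read 6: bits[47:48] width=1 -> value=1 (bin 1); offset now 48 = byte 6 bit 0; 0 bits remain

Answer: 420 95 40 595 1890 1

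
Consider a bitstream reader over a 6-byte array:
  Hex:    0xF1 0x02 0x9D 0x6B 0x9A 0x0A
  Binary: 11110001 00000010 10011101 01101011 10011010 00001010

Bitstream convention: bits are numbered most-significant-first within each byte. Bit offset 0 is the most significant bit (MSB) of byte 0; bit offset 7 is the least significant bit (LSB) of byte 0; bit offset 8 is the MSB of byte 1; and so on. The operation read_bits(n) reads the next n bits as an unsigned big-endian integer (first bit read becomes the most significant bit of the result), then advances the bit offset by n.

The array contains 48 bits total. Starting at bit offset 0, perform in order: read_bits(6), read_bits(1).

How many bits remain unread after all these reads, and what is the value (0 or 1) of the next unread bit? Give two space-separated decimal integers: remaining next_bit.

Answer: 41 1

Derivation:
Read 1: bits[0:6] width=6 -> value=60 (bin 111100); offset now 6 = byte 0 bit 6; 42 bits remain
Read 2: bits[6:7] width=1 -> value=0 (bin 0); offset now 7 = byte 0 bit 7; 41 bits remain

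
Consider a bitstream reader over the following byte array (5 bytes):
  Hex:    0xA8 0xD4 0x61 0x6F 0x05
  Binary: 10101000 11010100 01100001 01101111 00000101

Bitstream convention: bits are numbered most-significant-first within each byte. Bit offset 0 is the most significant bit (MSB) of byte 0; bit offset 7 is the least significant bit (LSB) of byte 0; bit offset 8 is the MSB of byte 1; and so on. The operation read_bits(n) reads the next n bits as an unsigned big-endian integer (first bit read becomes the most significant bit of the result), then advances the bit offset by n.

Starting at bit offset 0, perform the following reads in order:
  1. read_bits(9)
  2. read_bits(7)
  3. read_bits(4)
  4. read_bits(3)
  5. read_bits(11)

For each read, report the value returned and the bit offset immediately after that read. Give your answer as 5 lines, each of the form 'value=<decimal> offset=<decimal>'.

Answer: value=337 offset=9
value=84 offset=16
value=6 offset=20
value=0 offset=23
value=1468 offset=34

Derivation:
Read 1: bits[0:9] width=9 -> value=337 (bin 101010001); offset now 9 = byte 1 bit 1; 31 bits remain
Read 2: bits[9:16] width=7 -> value=84 (bin 1010100); offset now 16 = byte 2 bit 0; 24 bits remain
Read 3: bits[16:20] width=4 -> value=6 (bin 0110); offset now 20 = byte 2 bit 4; 20 bits remain
Read 4: bits[20:23] width=3 -> value=0 (bin 000); offset now 23 = byte 2 bit 7; 17 bits remain
Read 5: bits[23:34] width=11 -> value=1468 (bin 10110111100); offset now 34 = byte 4 bit 2; 6 bits remain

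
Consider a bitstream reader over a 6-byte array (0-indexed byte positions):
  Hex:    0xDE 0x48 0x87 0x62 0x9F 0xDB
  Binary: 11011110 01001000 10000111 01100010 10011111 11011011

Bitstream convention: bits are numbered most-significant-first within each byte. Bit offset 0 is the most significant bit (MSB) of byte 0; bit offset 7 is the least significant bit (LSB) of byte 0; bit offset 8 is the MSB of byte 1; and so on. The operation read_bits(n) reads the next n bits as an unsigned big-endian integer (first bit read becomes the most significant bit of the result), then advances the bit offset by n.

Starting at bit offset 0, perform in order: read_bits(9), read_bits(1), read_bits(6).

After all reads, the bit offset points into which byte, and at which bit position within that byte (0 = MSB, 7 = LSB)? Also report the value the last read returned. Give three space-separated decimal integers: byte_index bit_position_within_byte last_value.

Read 1: bits[0:9] width=9 -> value=444 (bin 110111100); offset now 9 = byte 1 bit 1; 39 bits remain
Read 2: bits[9:10] width=1 -> value=1 (bin 1); offset now 10 = byte 1 bit 2; 38 bits remain
Read 3: bits[10:16] width=6 -> value=8 (bin 001000); offset now 16 = byte 2 bit 0; 32 bits remain

Answer: 2 0 8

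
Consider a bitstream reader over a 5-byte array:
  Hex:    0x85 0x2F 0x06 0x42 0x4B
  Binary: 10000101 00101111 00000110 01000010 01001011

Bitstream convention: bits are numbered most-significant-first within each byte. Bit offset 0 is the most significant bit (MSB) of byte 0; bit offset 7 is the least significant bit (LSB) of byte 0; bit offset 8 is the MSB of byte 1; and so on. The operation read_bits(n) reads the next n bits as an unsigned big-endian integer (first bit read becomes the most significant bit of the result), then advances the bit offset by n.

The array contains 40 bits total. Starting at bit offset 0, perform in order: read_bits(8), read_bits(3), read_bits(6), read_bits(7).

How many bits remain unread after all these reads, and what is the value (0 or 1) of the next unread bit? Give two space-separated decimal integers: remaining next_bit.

Answer: 16 0

Derivation:
Read 1: bits[0:8] width=8 -> value=133 (bin 10000101); offset now 8 = byte 1 bit 0; 32 bits remain
Read 2: bits[8:11] width=3 -> value=1 (bin 001); offset now 11 = byte 1 bit 3; 29 bits remain
Read 3: bits[11:17] width=6 -> value=30 (bin 011110); offset now 17 = byte 2 bit 1; 23 bits remain
Read 4: bits[17:24] width=7 -> value=6 (bin 0000110); offset now 24 = byte 3 bit 0; 16 bits remain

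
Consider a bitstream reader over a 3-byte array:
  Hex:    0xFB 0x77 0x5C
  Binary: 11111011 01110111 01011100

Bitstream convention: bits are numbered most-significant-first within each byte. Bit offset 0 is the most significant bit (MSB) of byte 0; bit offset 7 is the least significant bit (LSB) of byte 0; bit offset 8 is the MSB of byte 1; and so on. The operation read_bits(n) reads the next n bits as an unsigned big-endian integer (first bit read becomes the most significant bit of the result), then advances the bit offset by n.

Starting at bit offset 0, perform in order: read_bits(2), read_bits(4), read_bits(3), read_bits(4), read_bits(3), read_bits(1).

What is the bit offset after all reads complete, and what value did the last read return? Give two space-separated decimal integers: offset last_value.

Read 1: bits[0:2] width=2 -> value=3 (bin 11); offset now 2 = byte 0 bit 2; 22 bits remain
Read 2: bits[2:6] width=4 -> value=14 (bin 1110); offset now 6 = byte 0 bit 6; 18 bits remain
Read 3: bits[6:9] width=3 -> value=6 (bin 110); offset now 9 = byte 1 bit 1; 15 bits remain
Read 4: bits[9:13] width=4 -> value=14 (bin 1110); offset now 13 = byte 1 bit 5; 11 bits remain
Read 5: bits[13:16] width=3 -> value=7 (bin 111); offset now 16 = byte 2 bit 0; 8 bits remain
Read 6: bits[16:17] width=1 -> value=0 (bin 0); offset now 17 = byte 2 bit 1; 7 bits remain

Answer: 17 0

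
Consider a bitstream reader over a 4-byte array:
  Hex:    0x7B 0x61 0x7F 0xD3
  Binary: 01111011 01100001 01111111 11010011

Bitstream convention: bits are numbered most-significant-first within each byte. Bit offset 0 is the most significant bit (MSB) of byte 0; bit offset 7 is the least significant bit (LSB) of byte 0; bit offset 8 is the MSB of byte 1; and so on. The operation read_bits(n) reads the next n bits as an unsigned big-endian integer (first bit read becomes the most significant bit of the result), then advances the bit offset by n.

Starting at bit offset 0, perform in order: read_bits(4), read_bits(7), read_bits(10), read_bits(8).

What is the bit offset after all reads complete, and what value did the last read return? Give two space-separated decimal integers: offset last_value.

Answer: 29 250

Derivation:
Read 1: bits[0:4] width=4 -> value=7 (bin 0111); offset now 4 = byte 0 bit 4; 28 bits remain
Read 2: bits[4:11] width=7 -> value=91 (bin 1011011); offset now 11 = byte 1 bit 3; 21 bits remain
Read 3: bits[11:21] width=10 -> value=47 (bin 0000101111); offset now 21 = byte 2 bit 5; 11 bits remain
Read 4: bits[21:29] width=8 -> value=250 (bin 11111010); offset now 29 = byte 3 bit 5; 3 bits remain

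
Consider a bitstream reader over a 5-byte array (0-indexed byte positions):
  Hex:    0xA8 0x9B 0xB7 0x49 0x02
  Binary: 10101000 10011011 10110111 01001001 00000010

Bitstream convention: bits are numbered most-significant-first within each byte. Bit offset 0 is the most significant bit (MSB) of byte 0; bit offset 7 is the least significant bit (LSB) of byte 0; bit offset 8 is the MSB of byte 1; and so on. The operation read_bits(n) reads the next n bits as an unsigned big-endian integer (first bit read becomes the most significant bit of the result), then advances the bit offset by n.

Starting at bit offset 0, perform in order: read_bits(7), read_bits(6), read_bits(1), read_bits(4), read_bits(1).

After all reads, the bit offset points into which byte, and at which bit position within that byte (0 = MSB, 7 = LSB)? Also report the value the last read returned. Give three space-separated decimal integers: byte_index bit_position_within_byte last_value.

Read 1: bits[0:7] width=7 -> value=84 (bin 1010100); offset now 7 = byte 0 bit 7; 33 bits remain
Read 2: bits[7:13] width=6 -> value=19 (bin 010011); offset now 13 = byte 1 bit 5; 27 bits remain
Read 3: bits[13:14] width=1 -> value=0 (bin 0); offset now 14 = byte 1 bit 6; 26 bits remain
Read 4: bits[14:18] width=4 -> value=14 (bin 1110); offset now 18 = byte 2 bit 2; 22 bits remain
Read 5: bits[18:19] width=1 -> value=1 (bin 1); offset now 19 = byte 2 bit 3; 21 bits remain

Answer: 2 3 1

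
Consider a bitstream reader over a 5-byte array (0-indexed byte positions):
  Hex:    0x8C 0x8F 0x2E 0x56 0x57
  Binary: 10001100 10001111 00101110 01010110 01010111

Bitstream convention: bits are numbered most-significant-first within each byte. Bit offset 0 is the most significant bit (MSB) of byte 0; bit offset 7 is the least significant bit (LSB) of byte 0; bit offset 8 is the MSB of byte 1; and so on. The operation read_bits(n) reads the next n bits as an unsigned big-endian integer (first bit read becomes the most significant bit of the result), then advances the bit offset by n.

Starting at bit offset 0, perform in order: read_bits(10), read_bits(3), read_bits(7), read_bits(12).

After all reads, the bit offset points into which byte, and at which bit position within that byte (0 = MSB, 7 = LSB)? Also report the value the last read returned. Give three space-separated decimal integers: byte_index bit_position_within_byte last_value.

Read 1: bits[0:10] width=10 -> value=562 (bin 1000110010); offset now 10 = byte 1 bit 2; 30 bits remain
Read 2: bits[10:13] width=3 -> value=1 (bin 001); offset now 13 = byte 1 bit 5; 27 bits remain
Read 3: bits[13:20] width=7 -> value=114 (bin 1110010); offset now 20 = byte 2 bit 4; 20 bits remain
Read 4: bits[20:32] width=12 -> value=3670 (bin 111001010110); offset now 32 = byte 4 bit 0; 8 bits remain

Answer: 4 0 3670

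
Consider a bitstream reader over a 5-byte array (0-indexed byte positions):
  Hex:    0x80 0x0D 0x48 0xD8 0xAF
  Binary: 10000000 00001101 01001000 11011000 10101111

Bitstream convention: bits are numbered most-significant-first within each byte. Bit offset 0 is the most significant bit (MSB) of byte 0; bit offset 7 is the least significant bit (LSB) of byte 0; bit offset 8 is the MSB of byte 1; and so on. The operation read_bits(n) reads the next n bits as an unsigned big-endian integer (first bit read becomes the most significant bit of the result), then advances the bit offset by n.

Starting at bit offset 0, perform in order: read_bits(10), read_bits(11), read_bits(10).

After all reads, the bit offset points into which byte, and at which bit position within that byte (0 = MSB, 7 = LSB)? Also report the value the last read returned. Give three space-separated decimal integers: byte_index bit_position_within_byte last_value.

Answer: 3 7 108

Derivation:
Read 1: bits[0:10] width=10 -> value=512 (bin 1000000000); offset now 10 = byte 1 bit 2; 30 bits remain
Read 2: bits[10:21] width=11 -> value=425 (bin 00110101001); offset now 21 = byte 2 bit 5; 19 bits remain
Read 3: bits[21:31] width=10 -> value=108 (bin 0001101100); offset now 31 = byte 3 bit 7; 9 bits remain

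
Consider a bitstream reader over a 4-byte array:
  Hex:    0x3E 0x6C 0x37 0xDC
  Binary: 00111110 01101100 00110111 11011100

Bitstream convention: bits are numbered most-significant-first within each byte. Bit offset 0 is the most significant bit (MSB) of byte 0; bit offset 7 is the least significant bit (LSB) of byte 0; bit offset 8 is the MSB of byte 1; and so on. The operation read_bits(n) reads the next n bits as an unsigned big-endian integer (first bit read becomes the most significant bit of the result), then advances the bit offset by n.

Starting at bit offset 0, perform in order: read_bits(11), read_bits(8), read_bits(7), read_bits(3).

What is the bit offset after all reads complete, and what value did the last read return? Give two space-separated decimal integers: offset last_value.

Answer: 29 3

Derivation:
Read 1: bits[0:11] width=11 -> value=499 (bin 00111110011); offset now 11 = byte 1 bit 3; 21 bits remain
Read 2: bits[11:19] width=8 -> value=97 (bin 01100001); offset now 19 = byte 2 bit 3; 13 bits remain
Read 3: bits[19:26] width=7 -> value=95 (bin 1011111); offset now 26 = byte 3 bit 2; 6 bits remain
Read 4: bits[26:29] width=3 -> value=3 (bin 011); offset now 29 = byte 3 bit 5; 3 bits remain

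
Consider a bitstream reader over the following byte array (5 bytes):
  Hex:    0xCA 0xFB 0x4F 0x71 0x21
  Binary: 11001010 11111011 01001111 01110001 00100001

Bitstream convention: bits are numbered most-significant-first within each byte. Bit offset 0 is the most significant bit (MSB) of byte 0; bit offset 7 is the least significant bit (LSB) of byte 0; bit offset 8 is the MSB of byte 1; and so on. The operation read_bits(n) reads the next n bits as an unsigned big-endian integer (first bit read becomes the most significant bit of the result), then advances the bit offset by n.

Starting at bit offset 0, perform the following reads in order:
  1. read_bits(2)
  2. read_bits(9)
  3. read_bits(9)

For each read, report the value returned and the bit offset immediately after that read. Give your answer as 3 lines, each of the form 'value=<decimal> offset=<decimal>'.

Answer: value=3 offset=2
value=87 offset=11
value=436 offset=20

Derivation:
Read 1: bits[0:2] width=2 -> value=3 (bin 11); offset now 2 = byte 0 bit 2; 38 bits remain
Read 2: bits[2:11] width=9 -> value=87 (bin 001010111); offset now 11 = byte 1 bit 3; 29 bits remain
Read 3: bits[11:20] width=9 -> value=436 (bin 110110100); offset now 20 = byte 2 bit 4; 20 bits remain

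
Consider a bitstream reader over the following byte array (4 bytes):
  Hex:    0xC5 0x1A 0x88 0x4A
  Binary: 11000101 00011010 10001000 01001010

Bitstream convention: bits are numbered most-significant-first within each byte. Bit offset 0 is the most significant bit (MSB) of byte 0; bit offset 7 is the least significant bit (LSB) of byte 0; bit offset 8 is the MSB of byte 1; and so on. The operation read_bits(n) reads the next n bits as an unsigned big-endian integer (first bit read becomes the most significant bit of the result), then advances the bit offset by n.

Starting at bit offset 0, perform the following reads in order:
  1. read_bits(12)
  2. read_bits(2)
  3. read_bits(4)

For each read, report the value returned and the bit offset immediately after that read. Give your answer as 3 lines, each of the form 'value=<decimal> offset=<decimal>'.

Answer: value=3153 offset=12
value=2 offset=14
value=10 offset=18

Derivation:
Read 1: bits[0:12] width=12 -> value=3153 (bin 110001010001); offset now 12 = byte 1 bit 4; 20 bits remain
Read 2: bits[12:14] width=2 -> value=2 (bin 10); offset now 14 = byte 1 bit 6; 18 bits remain
Read 3: bits[14:18] width=4 -> value=10 (bin 1010); offset now 18 = byte 2 bit 2; 14 bits remain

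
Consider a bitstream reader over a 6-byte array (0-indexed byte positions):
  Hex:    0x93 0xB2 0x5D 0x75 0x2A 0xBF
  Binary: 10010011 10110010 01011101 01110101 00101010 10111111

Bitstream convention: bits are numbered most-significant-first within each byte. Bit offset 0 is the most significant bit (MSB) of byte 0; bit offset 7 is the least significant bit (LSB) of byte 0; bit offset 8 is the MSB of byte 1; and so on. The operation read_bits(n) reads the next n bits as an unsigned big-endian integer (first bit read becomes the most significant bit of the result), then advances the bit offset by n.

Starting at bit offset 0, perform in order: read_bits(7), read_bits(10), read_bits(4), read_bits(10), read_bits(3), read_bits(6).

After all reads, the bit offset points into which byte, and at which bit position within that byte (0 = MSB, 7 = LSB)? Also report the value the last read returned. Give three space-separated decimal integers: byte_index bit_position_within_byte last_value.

Answer: 5 0 42

Derivation:
Read 1: bits[0:7] width=7 -> value=73 (bin 1001001); offset now 7 = byte 0 bit 7; 41 bits remain
Read 2: bits[7:17] width=10 -> value=868 (bin 1101100100); offset now 17 = byte 2 bit 1; 31 bits remain
Read 3: bits[17:21] width=4 -> value=11 (bin 1011); offset now 21 = byte 2 bit 5; 27 bits remain
Read 4: bits[21:31] width=10 -> value=698 (bin 1010111010); offset now 31 = byte 3 bit 7; 17 bits remain
Read 5: bits[31:34] width=3 -> value=4 (bin 100); offset now 34 = byte 4 bit 2; 14 bits remain
Read 6: bits[34:40] width=6 -> value=42 (bin 101010); offset now 40 = byte 5 bit 0; 8 bits remain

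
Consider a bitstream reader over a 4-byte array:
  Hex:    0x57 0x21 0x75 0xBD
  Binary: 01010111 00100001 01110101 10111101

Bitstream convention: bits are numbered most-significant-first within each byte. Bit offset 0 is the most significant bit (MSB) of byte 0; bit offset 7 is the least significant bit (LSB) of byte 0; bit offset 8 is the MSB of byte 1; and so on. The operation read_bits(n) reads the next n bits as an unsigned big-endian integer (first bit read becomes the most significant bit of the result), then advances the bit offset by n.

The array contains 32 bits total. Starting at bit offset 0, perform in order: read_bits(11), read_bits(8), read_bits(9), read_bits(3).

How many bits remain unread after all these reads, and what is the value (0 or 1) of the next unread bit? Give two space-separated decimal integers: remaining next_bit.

Answer: 1 1

Derivation:
Read 1: bits[0:11] width=11 -> value=697 (bin 01010111001); offset now 11 = byte 1 bit 3; 21 bits remain
Read 2: bits[11:19] width=8 -> value=11 (bin 00001011); offset now 19 = byte 2 bit 3; 13 bits remain
Read 3: bits[19:28] width=9 -> value=347 (bin 101011011); offset now 28 = byte 3 bit 4; 4 bits remain
Read 4: bits[28:31] width=3 -> value=6 (bin 110); offset now 31 = byte 3 bit 7; 1 bits remain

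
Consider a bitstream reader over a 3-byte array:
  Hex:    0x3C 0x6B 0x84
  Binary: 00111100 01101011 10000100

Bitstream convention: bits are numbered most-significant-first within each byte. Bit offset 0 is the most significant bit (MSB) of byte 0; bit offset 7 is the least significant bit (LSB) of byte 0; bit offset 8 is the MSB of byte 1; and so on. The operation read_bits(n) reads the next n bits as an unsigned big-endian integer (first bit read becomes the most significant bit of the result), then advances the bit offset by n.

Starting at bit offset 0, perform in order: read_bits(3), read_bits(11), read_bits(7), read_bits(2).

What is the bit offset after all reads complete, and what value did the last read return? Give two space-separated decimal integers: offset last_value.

Read 1: bits[0:3] width=3 -> value=1 (bin 001); offset now 3 = byte 0 bit 3; 21 bits remain
Read 2: bits[3:14] width=11 -> value=1818 (bin 11100011010); offset now 14 = byte 1 bit 6; 10 bits remain
Read 3: bits[14:21] width=7 -> value=112 (bin 1110000); offset now 21 = byte 2 bit 5; 3 bits remain
Read 4: bits[21:23] width=2 -> value=2 (bin 10); offset now 23 = byte 2 bit 7; 1 bits remain

Answer: 23 2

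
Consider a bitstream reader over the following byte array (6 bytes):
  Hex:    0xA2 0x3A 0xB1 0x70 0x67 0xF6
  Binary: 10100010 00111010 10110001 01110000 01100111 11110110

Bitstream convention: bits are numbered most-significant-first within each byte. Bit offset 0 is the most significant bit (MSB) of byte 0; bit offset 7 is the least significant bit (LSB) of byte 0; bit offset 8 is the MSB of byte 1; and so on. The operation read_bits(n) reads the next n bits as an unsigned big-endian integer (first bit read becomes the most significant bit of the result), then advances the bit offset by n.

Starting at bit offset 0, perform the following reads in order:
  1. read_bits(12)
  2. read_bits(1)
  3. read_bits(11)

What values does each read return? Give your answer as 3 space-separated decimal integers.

Read 1: bits[0:12] width=12 -> value=2595 (bin 101000100011); offset now 12 = byte 1 bit 4; 36 bits remain
Read 2: bits[12:13] width=1 -> value=1 (bin 1); offset now 13 = byte 1 bit 5; 35 bits remain
Read 3: bits[13:24] width=11 -> value=689 (bin 01010110001); offset now 24 = byte 3 bit 0; 24 bits remain

Answer: 2595 1 689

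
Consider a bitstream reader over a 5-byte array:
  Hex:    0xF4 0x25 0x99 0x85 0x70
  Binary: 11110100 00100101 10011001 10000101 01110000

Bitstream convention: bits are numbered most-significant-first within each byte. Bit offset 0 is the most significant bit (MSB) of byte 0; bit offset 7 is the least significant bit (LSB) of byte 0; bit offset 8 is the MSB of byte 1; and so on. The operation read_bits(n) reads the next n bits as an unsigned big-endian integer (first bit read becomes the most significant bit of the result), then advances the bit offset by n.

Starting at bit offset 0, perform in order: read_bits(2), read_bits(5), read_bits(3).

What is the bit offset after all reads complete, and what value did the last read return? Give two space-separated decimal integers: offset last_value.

Read 1: bits[0:2] width=2 -> value=3 (bin 11); offset now 2 = byte 0 bit 2; 38 bits remain
Read 2: bits[2:7] width=5 -> value=26 (bin 11010); offset now 7 = byte 0 bit 7; 33 bits remain
Read 3: bits[7:10] width=3 -> value=0 (bin 000); offset now 10 = byte 1 bit 2; 30 bits remain

Answer: 10 0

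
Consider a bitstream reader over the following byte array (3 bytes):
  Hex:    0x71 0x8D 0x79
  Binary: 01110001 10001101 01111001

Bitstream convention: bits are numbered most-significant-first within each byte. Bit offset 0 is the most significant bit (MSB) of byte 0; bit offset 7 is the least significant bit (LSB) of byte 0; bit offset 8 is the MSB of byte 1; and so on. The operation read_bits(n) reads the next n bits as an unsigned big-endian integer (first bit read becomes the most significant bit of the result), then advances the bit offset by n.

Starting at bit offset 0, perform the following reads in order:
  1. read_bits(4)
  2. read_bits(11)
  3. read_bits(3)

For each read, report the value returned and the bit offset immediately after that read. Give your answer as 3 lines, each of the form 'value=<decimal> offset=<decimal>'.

Answer: value=7 offset=4
value=198 offset=15
value=5 offset=18

Derivation:
Read 1: bits[0:4] width=4 -> value=7 (bin 0111); offset now 4 = byte 0 bit 4; 20 bits remain
Read 2: bits[4:15] width=11 -> value=198 (bin 00011000110); offset now 15 = byte 1 bit 7; 9 bits remain
Read 3: bits[15:18] width=3 -> value=5 (bin 101); offset now 18 = byte 2 bit 2; 6 bits remain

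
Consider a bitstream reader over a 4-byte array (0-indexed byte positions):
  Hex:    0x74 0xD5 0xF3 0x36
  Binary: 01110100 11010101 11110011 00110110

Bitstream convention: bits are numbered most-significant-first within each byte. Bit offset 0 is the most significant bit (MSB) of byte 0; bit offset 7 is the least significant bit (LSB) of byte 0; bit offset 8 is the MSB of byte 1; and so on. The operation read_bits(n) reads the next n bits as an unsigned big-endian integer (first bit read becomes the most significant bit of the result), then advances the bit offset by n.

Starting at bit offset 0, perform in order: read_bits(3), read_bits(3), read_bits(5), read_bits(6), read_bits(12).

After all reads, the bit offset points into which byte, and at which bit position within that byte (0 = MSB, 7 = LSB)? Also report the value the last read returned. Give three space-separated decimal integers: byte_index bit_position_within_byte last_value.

Read 1: bits[0:3] width=3 -> value=3 (bin 011); offset now 3 = byte 0 bit 3; 29 bits remain
Read 2: bits[3:6] width=3 -> value=5 (bin 101); offset now 6 = byte 0 bit 6; 26 bits remain
Read 3: bits[6:11] width=5 -> value=6 (bin 00110); offset now 11 = byte 1 bit 3; 21 bits remain
Read 4: bits[11:17] width=6 -> value=43 (bin 101011); offset now 17 = byte 2 bit 1; 15 bits remain
Read 5: bits[17:29] width=12 -> value=3686 (bin 111001100110); offset now 29 = byte 3 bit 5; 3 bits remain

Answer: 3 5 3686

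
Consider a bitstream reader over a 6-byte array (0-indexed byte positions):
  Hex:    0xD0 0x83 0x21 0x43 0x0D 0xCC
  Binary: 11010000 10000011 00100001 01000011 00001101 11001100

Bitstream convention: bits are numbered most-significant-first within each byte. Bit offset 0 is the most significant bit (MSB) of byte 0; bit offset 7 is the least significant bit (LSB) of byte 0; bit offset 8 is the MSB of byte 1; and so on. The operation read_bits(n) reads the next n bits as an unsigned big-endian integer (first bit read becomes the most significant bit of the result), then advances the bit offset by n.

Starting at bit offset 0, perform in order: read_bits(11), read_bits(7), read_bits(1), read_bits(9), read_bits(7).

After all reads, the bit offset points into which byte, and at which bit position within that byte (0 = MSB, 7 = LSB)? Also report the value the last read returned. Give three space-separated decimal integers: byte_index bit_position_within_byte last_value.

Read 1: bits[0:11] width=11 -> value=1668 (bin 11010000100); offset now 11 = byte 1 bit 3; 37 bits remain
Read 2: bits[11:18] width=7 -> value=12 (bin 0001100); offset now 18 = byte 2 bit 2; 30 bits remain
Read 3: bits[18:19] width=1 -> value=1 (bin 1); offset now 19 = byte 2 bit 3; 29 bits remain
Read 4: bits[19:28] width=9 -> value=20 (bin 000010100); offset now 28 = byte 3 bit 4; 20 bits remain
Read 5: bits[28:35] width=7 -> value=24 (bin 0011000); offset now 35 = byte 4 bit 3; 13 bits remain

Answer: 4 3 24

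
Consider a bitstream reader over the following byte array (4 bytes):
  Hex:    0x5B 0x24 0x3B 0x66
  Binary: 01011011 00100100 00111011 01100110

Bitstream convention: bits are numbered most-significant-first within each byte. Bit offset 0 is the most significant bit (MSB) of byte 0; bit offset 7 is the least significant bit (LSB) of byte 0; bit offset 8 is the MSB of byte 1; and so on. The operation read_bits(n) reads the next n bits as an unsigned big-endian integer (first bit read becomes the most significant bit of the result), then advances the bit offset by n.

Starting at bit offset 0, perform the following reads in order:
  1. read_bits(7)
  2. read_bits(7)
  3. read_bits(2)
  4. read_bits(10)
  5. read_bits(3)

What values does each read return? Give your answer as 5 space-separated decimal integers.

Read 1: bits[0:7] width=7 -> value=45 (bin 0101101); offset now 7 = byte 0 bit 7; 25 bits remain
Read 2: bits[7:14] width=7 -> value=73 (bin 1001001); offset now 14 = byte 1 bit 6; 18 bits remain
Read 3: bits[14:16] width=2 -> value=0 (bin 00); offset now 16 = byte 2 bit 0; 16 bits remain
Read 4: bits[16:26] width=10 -> value=237 (bin 0011101101); offset now 26 = byte 3 bit 2; 6 bits remain
Read 5: bits[26:29] width=3 -> value=4 (bin 100); offset now 29 = byte 3 bit 5; 3 bits remain

Answer: 45 73 0 237 4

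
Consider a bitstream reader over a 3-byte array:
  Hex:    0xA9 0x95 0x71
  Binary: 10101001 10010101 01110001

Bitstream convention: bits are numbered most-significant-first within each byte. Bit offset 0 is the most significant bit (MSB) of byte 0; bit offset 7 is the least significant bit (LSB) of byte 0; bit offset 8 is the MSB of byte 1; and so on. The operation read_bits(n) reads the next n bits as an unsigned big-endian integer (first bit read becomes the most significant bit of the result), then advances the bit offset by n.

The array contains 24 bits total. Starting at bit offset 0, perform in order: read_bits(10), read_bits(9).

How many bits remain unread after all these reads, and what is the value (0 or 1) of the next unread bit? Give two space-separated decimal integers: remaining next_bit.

Read 1: bits[0:10] width=10 -> value=678 (bin 1010100110); offset now 10 = byte 1 bit 2; 14 bits remain
Read 2: bits[10:19] width=9 -> value=171 (bin 010101011); offset now 19 = byte 2 bit 3; 5 bits remain

Answer: 5 1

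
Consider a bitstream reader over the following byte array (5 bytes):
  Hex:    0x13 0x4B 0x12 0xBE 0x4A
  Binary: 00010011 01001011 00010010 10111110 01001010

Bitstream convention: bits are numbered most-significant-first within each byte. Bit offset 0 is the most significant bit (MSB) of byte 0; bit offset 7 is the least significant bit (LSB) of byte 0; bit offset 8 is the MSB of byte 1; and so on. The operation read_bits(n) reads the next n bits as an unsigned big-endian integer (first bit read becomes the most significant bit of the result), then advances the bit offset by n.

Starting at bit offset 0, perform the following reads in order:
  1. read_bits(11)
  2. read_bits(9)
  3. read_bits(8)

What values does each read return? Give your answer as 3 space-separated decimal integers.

Answer: 154 177 43

Derivation:
Read 1: bits[0:11] width=11 -> value=154 (bin 00010011010); offset now 11 = byte 1 bit 3; 29 bits remain
Read 2: bits[11:20] width=9 -> value=177 (bin 010110001); offset now 20 = byte 2 bit 4; 20 bits remain
Read 3: bits[20:28] width=8 -> value=43 (bin 00101011); offset now 28 = byte 3 bit 4; 12 bits remain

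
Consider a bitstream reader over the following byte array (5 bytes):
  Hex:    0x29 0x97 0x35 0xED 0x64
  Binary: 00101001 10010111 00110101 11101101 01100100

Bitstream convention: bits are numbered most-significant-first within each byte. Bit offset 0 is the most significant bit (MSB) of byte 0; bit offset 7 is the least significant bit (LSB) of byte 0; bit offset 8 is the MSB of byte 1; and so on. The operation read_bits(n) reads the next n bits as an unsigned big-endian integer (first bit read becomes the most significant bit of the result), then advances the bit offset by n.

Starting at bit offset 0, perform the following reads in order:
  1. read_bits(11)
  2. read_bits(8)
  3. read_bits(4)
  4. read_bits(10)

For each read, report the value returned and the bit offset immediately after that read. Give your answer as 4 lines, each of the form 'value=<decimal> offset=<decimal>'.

Read 1: bits[0:11] width=11 -> value=332 (bin 00101001100); offset now 11 = byte 1 bit 3; 29 bits remain
Read 2: bits[11:19] width=8 -> value=185 (bin 10111001); offset now 19 = byte 2 bit 3; 21 bits remain
Read 3: bits[19:23] width=4 -> value=10 (bin 1010); offset now 23 = byte 2 bit 7; 17 bits remain
Read 4: bits[23:33] width=10 -> value=986 (bin 1111011010); offset now 33 = byte 4 bit 1; 7 bits remain

Answer: value=332 offset=11
value=185 offset=19
value=10 offset=23
value=986 offset=33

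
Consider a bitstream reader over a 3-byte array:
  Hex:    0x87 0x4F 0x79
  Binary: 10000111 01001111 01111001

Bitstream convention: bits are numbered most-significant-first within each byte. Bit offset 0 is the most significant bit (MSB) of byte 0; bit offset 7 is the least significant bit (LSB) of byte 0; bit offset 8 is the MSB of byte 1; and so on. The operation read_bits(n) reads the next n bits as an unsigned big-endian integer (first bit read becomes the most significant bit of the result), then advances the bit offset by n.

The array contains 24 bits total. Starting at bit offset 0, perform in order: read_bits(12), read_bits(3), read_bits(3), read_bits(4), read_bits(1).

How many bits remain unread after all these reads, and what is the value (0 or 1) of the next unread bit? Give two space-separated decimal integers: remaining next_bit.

Answer: 1 1

Derivation:
Read 1: bits[0:12] width=12 -> value=2164 (bin 100001110100); offset now 12 = byte 1 bit 4; 12 bits remain
Read 2: bits[12:15] width=3 -> value=7 (bin 111); offset now 15 = byte 1 bit 7; 9 bits remain
Read 3: bits[15:18] width=3 -> value=5 (bin 101); offset now 18 = byte 2 bit 2; 6 bits remain
Read 4: bits[18:22] width=4 -> value=14 (bin 1110); offset now 22 = byte 2 bit 6; 2 bits remain
Read 5: bits[22:23] width=1 -> value=0 (bin 0); offset now 23 = byte 2 bit 7; 1 bits remain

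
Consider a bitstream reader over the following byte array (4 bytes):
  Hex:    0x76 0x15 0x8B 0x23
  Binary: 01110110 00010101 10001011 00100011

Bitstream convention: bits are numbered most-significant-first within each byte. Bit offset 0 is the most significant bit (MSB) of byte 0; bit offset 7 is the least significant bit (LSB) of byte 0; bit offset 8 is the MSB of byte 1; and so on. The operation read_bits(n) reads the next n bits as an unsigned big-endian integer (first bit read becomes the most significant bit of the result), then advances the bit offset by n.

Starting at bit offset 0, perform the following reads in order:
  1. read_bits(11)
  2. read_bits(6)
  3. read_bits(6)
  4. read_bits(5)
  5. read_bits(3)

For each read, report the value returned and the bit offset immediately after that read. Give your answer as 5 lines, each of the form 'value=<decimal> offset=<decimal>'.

Answer: value=944 offset=11
value=43 offset=17
value=5 offset=23
value=18 offset=28
value=1 offset=31

Derivation:
Read 1: bits[0:11] width=11 -> value=944 (bin 01110110000); offset now 11 = byte 1 bit 3; 21 bits remain
Read 2: bits[11:17] width=6 -> value=43 (bin 101011); offset now 17 = byte 2 bit 1; 15 bits remain
Read 3: bits[17:23] width=6 -> value=5 (bin 000101); offset now 23 = byte 2 bit 7; 9 bits remain
Read 4: bits[23:28] width=5 -> value=18 (bin 10010); offset now 28 = byte 3 bit 4; 4 bits remain
Read 5: bits[28:31] width=3 -> value=1 (bin 001); offset now 31 = byte 3 bit 7; 1 bits remain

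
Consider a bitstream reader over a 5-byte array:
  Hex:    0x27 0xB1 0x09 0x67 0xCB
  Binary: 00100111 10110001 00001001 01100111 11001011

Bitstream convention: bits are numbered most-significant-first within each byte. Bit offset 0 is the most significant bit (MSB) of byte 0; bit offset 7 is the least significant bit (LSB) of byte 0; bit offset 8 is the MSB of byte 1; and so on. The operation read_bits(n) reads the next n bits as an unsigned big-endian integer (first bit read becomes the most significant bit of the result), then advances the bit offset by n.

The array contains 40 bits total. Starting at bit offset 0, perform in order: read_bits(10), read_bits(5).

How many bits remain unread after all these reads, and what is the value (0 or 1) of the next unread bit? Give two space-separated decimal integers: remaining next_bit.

Read 1: bits[0:10] width=10 -> value=158 (bin 0010011110); offset now 10 = byte 1 bit 2; 30 bits remain
Read 2: bits[10:15] width=5 -> value=24 (bin 11000); offset now 15 = byte 1 bit 7; 25 bits remain

Answer: 25 1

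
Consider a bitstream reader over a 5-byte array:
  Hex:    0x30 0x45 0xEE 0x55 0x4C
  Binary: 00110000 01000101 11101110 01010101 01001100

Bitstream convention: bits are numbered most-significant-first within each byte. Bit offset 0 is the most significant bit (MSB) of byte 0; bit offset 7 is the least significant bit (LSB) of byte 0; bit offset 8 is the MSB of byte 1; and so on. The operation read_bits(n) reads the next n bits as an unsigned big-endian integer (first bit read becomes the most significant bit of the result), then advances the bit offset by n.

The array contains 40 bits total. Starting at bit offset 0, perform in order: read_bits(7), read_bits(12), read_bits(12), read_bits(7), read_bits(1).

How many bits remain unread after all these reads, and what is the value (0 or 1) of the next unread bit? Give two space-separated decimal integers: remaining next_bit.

Read 1: bits[0:7] width=7 -> value=24 (bin 0011000); offset now 7 = byte 0 bit 7; 33 bits remain
Read 2: bits[7:19] width=12 -> value=559 (bin 001000101111); offset now 19 = byte 2 bit 3; 21 bits remain
Read 3: bits[19:31] width=12 -> value=1834 (bin 011100101010); offset now 31 = byte 3 bit 7; 9 bits remain
Read 4: bits[31:38] width=7 -> value=83 (bin 1010011); offset now 38 = byte 4 bit 6; 2 bits remain
Read 5: bits[38:39] width=1 -> value=0 (bin 0); offset now 39 = byte 4 bit 7; 1 bits remain

Answer: 1 0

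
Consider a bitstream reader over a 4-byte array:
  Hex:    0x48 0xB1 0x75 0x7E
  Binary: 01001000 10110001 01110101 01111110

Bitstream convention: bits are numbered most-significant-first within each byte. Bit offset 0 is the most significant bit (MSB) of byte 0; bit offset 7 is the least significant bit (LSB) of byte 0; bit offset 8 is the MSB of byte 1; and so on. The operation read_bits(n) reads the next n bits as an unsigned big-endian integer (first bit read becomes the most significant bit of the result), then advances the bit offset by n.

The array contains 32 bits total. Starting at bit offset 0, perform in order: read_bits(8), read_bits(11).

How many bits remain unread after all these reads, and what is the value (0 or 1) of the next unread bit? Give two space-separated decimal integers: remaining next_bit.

Read 1: bits[0:8] width=8 -> value=72 (bin 01001000); offset now 8 = byte 1 bit 0; 24 bits remain
Read 2: bits[8:19] width=11 -> value=1419 (bin 10110001011); offset now 19 = byte 2 bit 3; 13 bits remain

Answer: 13 1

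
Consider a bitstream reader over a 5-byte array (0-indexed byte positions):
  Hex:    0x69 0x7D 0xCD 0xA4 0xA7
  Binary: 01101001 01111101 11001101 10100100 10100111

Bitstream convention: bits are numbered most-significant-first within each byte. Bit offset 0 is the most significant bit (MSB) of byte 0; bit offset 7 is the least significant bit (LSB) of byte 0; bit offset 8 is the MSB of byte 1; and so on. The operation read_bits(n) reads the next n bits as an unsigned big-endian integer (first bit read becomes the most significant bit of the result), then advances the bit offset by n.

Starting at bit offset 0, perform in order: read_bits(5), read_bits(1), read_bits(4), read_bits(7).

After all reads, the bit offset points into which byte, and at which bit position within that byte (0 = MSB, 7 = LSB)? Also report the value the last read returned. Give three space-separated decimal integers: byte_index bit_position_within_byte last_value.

Read 1: bits[0:5] width=5 -> value=13 (bin 01101); offset now 5 = byte 0 bit 5; 35 bits remain
Read 2: bits[5:6] width=1 -> value=0 (bin 0); offset now 6 = byte 0 bit 6; 34 bits remain
Read 3: bits[6:10] width=4 -> value=5 (bin 0101); offset now 10 = byte 1 bit 2; 30 bits remain
Read 4: bits[10:17] width=7 -> value=123 (bin 1111011); offset now 17 = byte 2 bit 1; 23 bits remain

Answer: 2 1 123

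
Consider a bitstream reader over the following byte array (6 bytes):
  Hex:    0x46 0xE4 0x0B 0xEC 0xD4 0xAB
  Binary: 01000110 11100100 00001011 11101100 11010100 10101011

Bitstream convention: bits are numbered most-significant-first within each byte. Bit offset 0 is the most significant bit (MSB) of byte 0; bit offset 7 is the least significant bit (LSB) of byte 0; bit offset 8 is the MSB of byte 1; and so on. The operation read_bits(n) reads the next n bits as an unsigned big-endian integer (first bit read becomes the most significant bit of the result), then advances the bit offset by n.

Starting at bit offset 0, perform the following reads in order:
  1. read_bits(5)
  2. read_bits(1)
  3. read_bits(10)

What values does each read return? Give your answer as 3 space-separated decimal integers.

Read 1: bits[0:5] width=5 -> value=8 (bin 01000); offset now 5 = byte 0 bit 5; 43 bits remain
Read 2: bits[5:6] width=1 -> value=1 (bin 1); offset now 6 = byte 0 bit 6; 42 bits remain
Read 3: bits[6:16] width=10 -> value=740 (bin 1011100100); offset now 16 = byte 2 bit 0; 32 bits remain

Answer: 8 1 740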